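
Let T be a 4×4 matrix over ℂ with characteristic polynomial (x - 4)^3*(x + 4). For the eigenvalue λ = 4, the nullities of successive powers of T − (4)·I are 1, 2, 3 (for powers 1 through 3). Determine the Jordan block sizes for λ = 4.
Block sizes for λ = 4: [3]

From the dimensions of kernels of powers, the number of Jordan blocks of size at least j is d_j − d_{j−1} where d_j = dim ker(N^j) (with d_0 = 0). Computing the differences gives [1, 1, 1].
The number of blocks of size exactly k is (#blocks of size ≥ k) − (#blocks of size ≥ k + 1), so the partition is: 1 block(s) of size 3.
In nonincreasing order the block sizes are [3].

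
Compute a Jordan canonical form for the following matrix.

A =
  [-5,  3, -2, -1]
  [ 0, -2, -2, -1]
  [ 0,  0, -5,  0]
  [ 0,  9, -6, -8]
J_2(-5) ⊕ J_1(-5) ⊕ J_1(-5)

The characteristic polynomial is
  det(x·I − A) = x^4 + 20*x^3 + 150*x^2 + 500*x + 625 = (x + 5)^4

Eigenvalues and multiplicities (the geometric multiplicity of λ is n − rank(A − λI), which equals the number of Jordan blocks for λ):
  λ = -5: algebraic multiplicity = 4, geometric multiplicity = 3

Determining the block sizes for each eigenvalue:
  λ = -5: 3 blocks summing to 4 forces exactly one block of size 2 and the rest size 1 → block sizes [2, 1, 1]

Assembling the blocks gives a Jordan form
J =
  [-5,  1,  0,  0]
  [ 0, -5,  0,  0]
  [ 0,  0, -5,  0]
  [ 0,  0,  0, -5]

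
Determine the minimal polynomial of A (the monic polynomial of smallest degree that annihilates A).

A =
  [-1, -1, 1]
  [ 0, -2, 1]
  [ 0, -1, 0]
x^2 + 2*x + 1

The characteristic polynomial is χ_A(x) = (x + 1)^3, so the eigenvalues are known. The minimal polynomial is
  m_A(x) = Π_λ (x − λ)^{k_λ}
where k_λ is the size of the *largest* Jordan block for λ (equivalently, the smallest k with (A − λI)^k v = 0 for every generalised eigenvector v of λ).

  λ = -1: largest Jordan block has size 2, contributing (x + 1)^2

So m_A(x) = (x + 1)^2 = x^2 + 2*x + 1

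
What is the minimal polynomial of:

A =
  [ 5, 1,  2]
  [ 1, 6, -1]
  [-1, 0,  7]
x^3 - 18*x^2 + 108*x - 216

The characteristic polynomial is χ_A(x) = (x - 6)^3, so the eigenvalues are known. The minimal polynomial is
  m_A(x) = Π_λ (x − λ)^{k_λ}
where k_λ is the size of the *largest* Jordan block for λ (equivalently, the smallest k with (A − λI)^k v = 0 for every generalised eigenvector v of λ).

  λ = 6: largest Jordan block has size 3, contributing (x − 6)^3

So m_A(x) = (x - 6)^3 = x^3 - 18*x^2 + 108*x - 216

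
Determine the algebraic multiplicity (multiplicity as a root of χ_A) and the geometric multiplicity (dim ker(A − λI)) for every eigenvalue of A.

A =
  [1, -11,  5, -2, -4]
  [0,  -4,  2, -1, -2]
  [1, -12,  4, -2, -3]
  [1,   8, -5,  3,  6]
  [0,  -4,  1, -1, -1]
λ = 0: alg = 2, geom = 1; λ = 1: alg = 3, geom = 1

Step 1 — factor the characteristic polynomial to read off the algebraic multiplicities:
  χ_A(x) = x^2*(x - 1)^3

Step 2 — compute geometric multiplicities via the rank-nullity identity g(λ) = n − rank(A − λI):
  rank(A − (0)·I) = 4, so dim ker(A − (0)·I) = n − 4 = 1
  rank(A − (1)·I) = 4, so dim ker(A − (1)·I) = n − 4 = 1

Summary:
  λ = 0: algebraic multiplicity = 2, geometric multiplicity = 1
  λ = 1: algebraic multiplicity = 3, geometric multiplicity = 1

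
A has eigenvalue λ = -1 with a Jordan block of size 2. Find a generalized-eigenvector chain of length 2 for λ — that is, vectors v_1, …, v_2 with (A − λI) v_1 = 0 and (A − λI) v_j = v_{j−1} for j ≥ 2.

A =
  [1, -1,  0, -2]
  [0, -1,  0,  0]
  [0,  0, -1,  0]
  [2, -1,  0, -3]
A Jordan chain for λ = -1 of length 2:
v_1 = (2, 0, 0, 2)ᵀ
v_2 = (1, 0, 0, 0)ᵀ

Let N = A − (-1)·I. We want v_2 with N^2 v_2 = 0 but N^1 v_2 ≠ 0; then v_{j-1} := N · v_j for j = 2, …, 2.

Pick v_2 = (1, 0, 0, 0)ᵀ.
Then v_1 = N · v_2 = (2, 0, 0, 2)ᵀ.

Sanity check: (A − (-1)·I) v_1 = (0, 0, 0, 0)ᵀ = 0. ✓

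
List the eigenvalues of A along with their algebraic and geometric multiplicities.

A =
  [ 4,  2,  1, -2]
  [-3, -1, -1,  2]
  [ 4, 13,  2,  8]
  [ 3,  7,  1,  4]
λ = 1: alg = 3, geom = 1; λ = 6: alg = 1, geom = 1

Step 1 — factor the characteristic polynomial to read off the algebraic multiplicities:
  χ_A(x) = (x - 6)*(x - 1)^3

Step 2 — compute geometric multiplicities via the rank-nullity identity g(λ) = n − rank(A − λI):
  rank(A − (1)·I) = 3, so dim ker(A − (1)·I) = n − 3 = 1
  rank(A − (6)·I) = 3, so dim ker(A − (6)·I) = n − 3 = 1

Summary:
  λ = 1: algebraic multiplicity = 3, geometric multiplicity = 1
  λ = 6: algebraic multiplicity = 1, geometric multiplicity = 1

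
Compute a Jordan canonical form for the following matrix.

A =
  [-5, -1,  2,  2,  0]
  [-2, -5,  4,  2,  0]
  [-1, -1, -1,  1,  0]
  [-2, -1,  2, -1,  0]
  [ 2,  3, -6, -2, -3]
J_2(-3) ⊕ J_2(-3) ⊕ J_1(-3)

The characteristic polynomial is
  det(x·I − A) = x^5 + 15*x^4 + 90*x^3 + 270*x^2 + 405*x + 243 = (x + 3)^5

Eigenvalues and multiplicities (the geometric multiplicity of λ is n − rank(A − λI), which equals the number of Jordan blocks for λ):
  λ = -3: algebraic multiplicity = 5, geometric multiplicity = 3

Determining the block sizes for each eigenvalue:
  λ = -3: with am = 5 and gm = 3, the partition is not yet determined (e.g. several partitions of 5 into 3 parts exist). Let N = A − (-3)·I. Computing rank(N^1) = 2, rank(N^2) = 0; the number of blocks of size ≥ j is rank(N^{j−1}) − rank(N^j), giving [3, 2]. So we have 2 block(s) of size 2, 1 block(s) of size 1 → block sizes [2, 2, 1]

Assembling the blocks gives a Jordan form
J =
  [-3,  1,  0,  0,  0]
  [ 0, -3,  0,  0,  0]
  [ 0,  0, -3,  1,  0]
  [ 0,  0,  0, -3,  0]
  [ 0,  0,  0,  0, -3]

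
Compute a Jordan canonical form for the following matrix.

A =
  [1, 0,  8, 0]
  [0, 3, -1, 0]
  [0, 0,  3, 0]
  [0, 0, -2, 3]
J_1(1) ⊕ J_2(3) ⊕ J_1(3)

The characteristic polynomial is
  det(x·I − A) = x^4 - 10*x^3 + 36*x^2 - 54*x + 27 = (x - 3)^3*(x - 1)

Eigenvalues and multiplicities (the geometric multiplicity of λ is n − rank(A − λI), which equals the number of Jordan blocks for λ):
  λ = 1: algebraic multiplicity = 1, geometric multiplicity = 1
  λ = 3: algebraic multiplicity = 3, geometric multiplicity = 2

Determining the block sizes for each eigenvalue:
  λ = 1: one block (gm = 1), so the single block has size am = 1 → block sizes [1]
  λ = 3: 2 blocks summing to 3 forces exactly one block of size 2 and the rest size 1 → block sizes [2, 1]

Assembling the blocks gives a Jordan form
J =
  [1, 0, 0, 0]
  [0, 3, 1, 0]
  [0, 0, 3, 0]
  [0, 0, 0, 3]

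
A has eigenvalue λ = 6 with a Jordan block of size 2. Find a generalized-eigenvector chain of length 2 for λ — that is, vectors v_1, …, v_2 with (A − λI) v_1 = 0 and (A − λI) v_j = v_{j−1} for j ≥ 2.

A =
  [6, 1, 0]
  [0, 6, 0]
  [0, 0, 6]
A Jordan chain for λ = 6 of length 2:
v_1 = (1, 0, 0)ᵀ
v_2 = (0, 1, 0)ᵀ

Let N = A − (6)·I. We want v_2 with N^2 v_2 = 0 but N^1 v_2 ≠ 0; then v_{j-1} := N · v_j for j = 2, …, 2.

Pick v_2 = (0, 1, 0)ᵀ.
Then v_1 = N · v_2 = (1, 0, 0)ᵀ.

Sanity check: (A − (6)·I) v_1 = (0, 0, 0)ᵀ = 0. ✓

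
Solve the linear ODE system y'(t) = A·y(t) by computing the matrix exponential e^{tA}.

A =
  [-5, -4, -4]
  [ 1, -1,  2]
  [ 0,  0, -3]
e^{tA} =
  [-2*t*exp(-3*t) + exp(-3*t), -4*t*exp(-3*t), -4*t*exp(-3*t)]
  [t*exp(-3*t), 2*t*exp(-3*t) + exp(-3*t), 2*t*exp(-3*t)]
  [0, 0, exp(-3*t)]

Strategy: write A = P · J · P⁻¹ where J is a Jordan canonical form, so e^{tA} = P · e^{tJ} · P⁻¹, and e^{tJ} can be computed block-by-block.

A has Jordan form
J =
  [-3,  1,  0]
  [ 0, -3,  0]
  [ 0,  0, -3]
(up to reordering of blocks).

Per-block formulas:
  For a 1×1 block at λ = -3: exp(t · [-3]) = [e^(-3t)].
  For a 2×2 Jordan block J_2(-3): exp(t · J_2(-3)) = e^(-3t)·(I + t·N), where N is the 2×2 nilpotent shift.

After assembling e^{tJ} and conjugating by P, we get:

e^{tA} =
  [-2*t*exp(-3*t) + exp(-3*t), -4*t*exp(-3*t), -4*t*exp(-3*t)]
  [t*exp(-3*t), 2*t*exp(-3*t) + exp(-3*t), 2*t*exp(-3*t)]
  [0, 0, exp(-3*t)]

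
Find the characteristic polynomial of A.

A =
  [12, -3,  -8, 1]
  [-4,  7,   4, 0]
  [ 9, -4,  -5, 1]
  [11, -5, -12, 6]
x^4 - 20*x^3 + 150*x^2 - 500*x + 625

Expanding det(x·I − A) (e.g. by cofactor expansion or by noting that A is similar to its Jordan form J, which has the same characteristic polynomial as A) gives
  χ_A(x) = x^4 - 20*x^3 + 150*x^2 - 500*x + 625
which factors as (x - 5)^4. The eigenvalues (with algebraic multiplicities) are λ = 5 with multiplicity 4.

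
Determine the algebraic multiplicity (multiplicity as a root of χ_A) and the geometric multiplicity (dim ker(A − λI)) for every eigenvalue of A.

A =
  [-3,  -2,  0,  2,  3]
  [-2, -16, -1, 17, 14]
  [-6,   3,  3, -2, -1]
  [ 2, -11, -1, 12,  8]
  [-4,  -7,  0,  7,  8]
λ = -1: alg = 2, geom = 1; λ = 2: alg = 3, geom = 1

Step 1 — factor the characteristic polynomial to read off the algebraic multiplicities:
  χ_A(x) = (x - 2)^3*(x + 1)^2

Step 2 — compute geometric multiplicities via the rank-nullity identity g(λ) = n − rank(A − λI):
  rank(A − (-1)·I) = 4, so dim ker(A − (-1)·I) = n − 4 = 1
  rank(A − (2)·I) = 4, so dim ker(A − (2)·I) = n − 4 = 1

Summary:
  λ = -1: algebraic multiplicity = 2, geometric multiplicity = 1
  λ = 2: algebraic multiplicity = 3, geometric multiplicity = 1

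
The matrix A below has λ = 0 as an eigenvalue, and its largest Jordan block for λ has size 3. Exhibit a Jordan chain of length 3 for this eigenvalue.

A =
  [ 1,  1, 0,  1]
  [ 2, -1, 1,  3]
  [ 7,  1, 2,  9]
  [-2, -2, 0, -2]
A Jordan chain for λ = 0 of length 3:
v_1 = (1, 1, 5, -2)ᵀ
v_2 = (1, 2, 7, -2)ᵀ
v_3 = (1, 0, 0, 0)ᵀ

Let N = A − (0)·I. We want v_3 with N^3 v_3 = 0 but N^2 v_3 ≠ 0; then v_{j-1} := N · v_j for j = 3, …, 2.

Pick v_3 = (1, 0, 0, 0)ᵀ.
Then v_2 = N · v_3 = (1, 2, 7, -2)ᵀ.
Then v_1 = N · v_2 = (1, 1, 5, -2)ᵀ.

Sanity check: (A − (0)·I) v_1 = (0, 0, 0, 0)ᵀ = 0. ✓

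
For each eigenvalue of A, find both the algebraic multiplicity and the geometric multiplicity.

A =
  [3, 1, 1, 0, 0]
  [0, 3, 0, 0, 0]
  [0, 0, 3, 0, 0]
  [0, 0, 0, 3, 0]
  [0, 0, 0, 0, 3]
λ = 3: alg = 5, geom = 4

Step 1 — factor the characteristic polynomial to read off the algebraic multiplicities:
  χ_A(x) = (x - 3)^5

Step 2 — compute geometric multiplicities via the rank-nullity identity g(λ) = n − rank(A − λI):
  rank(A − (3)·I) = 1, so dim ker(A − (3)·I) = n − 1 = 4

Summary:
  λ = 3: algebraic multiplicity = 5, geometric multiplicity = 4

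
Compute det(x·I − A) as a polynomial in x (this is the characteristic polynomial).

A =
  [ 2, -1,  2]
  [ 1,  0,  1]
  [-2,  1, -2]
x^3

Expanding det(x·I − A) (e.g. by cofactor expansion or by noting that A is similar to its Jordan form J, which has the same characteristic polynomial as A) gives
  χ_A(x) = x^3
which factors as x^3. The eigenvalues (with algebraic multiplicities) are λ = 0 with multiplicity 3.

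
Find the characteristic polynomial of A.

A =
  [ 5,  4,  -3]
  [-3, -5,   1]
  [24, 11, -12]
x^3 + 12*x^2 + 48*x + 64

Expanding det(x·I − A) (e.g. by cofactor expansion or by noting that A is similar to its Jordan form J, which has the same characteristic polynomial as A) gives
  χ_A(x) = x^3 + 12*x^2 + 48*x + 64
which factors as (x + 4)^3. The eigenvalues (with algebraic multiplicities) are λ = -4 with multiplicity 3.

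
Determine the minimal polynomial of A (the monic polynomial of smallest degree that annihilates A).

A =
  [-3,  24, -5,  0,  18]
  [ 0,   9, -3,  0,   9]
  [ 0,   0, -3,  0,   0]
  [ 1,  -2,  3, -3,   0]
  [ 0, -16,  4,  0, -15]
x^3 + 9*x^2 + 27*x + 27

The characteristic polynomial is χ_A(x) = (x + 3)^5, so the eigenvalues are known. The minimal polynomial is
  m_A(x) = Π_λ (x − λ)^{k_λ}
where k_λ is the size of the *largest* Jordan block for λ (equivalently, the smallest k with (A − λI)^k v = 0 for every generalised eigenvector v of λ).

  λ = -3: largest Jordan block has size 3, contributing (x + 3)^3

So m_A(x) = (x + 3)^3 = x^3 + 9*x^2 + 27*x + 27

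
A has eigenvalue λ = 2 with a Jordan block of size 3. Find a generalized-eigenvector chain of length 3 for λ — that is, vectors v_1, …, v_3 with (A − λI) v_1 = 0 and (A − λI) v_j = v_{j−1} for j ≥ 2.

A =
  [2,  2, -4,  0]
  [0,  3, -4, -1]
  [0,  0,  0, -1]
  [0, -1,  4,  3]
A Jordan chain for λ = 2 of length 3:
v_1 = (2, 2, 1, -2)ᵀ
v_2 = (2, 1, 0, -1)ᵀ
v_3 = (0, 1, 0, 0)ᵀ

Let N = A − (2)·I. We want v_3 with N^3 v_3 = 0 but N^2 v_3 ≠ 0; then v_{j-1} := N · v_j for j = 3, …, 2.

Pick v_3 = (0, 1, 0, 0)ᵀ.
Then v_2 = N · v_3 = (2, 1, 0, -1)ᵀ.
Then v_1 = N · v_2 = (2, 2, 1, -2)ᵀ.

Sanity check: (A − (2)·I) v_1 = (0, 0, 0, 0)ᵀ = 0. ✓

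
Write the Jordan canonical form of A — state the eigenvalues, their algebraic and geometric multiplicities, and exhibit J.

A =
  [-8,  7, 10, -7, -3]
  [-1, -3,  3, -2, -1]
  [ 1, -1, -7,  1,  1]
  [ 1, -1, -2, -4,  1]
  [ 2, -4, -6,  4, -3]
J_3(-5) ⊕ J_1(-5) ⊕ J_1(-5)

The characteristic polynomial is
  det(x·I − A) = x^5 + 25*x^4 + 250*x^3 + 1250*x^2 + 3125*x + 3125 = (x + 5)^5

Eigenvalues and multiplicities (the geometric multiplicity of λ is n − rank(A − λI), which equals the number of Jordan blocks for λ):
  λ = -5: algebraic multiplicity = 5, geometric multiplicity = 3

Determining the block sizes for each eigenvalue:
  λ = -5: with am = 5 and gm = 3, the partition is not yet determined (e.g. several partitions of 5 into 3 parts exist). Let N = A − (-5)·I. Computing rank(N^1) = 2, rank(N^2) = 1, rank(N^3) = 0; the number of blocks of size ≥ j is rank(N^{j−1}) − rank(N^j), giving [3, 1, 1]. So we have 1 block(s) of size 3, 2 block(s) of size 1 → block sizes [3, 1, 1]

Assembling the blocks gives a Jordan form
J =
  [-5,  1,  0,  0,  0]
  [ 0, -5,  1,  0,  0]
  [ 0,  0, -5,  0,  0]
  [ 0,  0,  0, -5,  0]
  [ 0,  0,  0,  0, -5]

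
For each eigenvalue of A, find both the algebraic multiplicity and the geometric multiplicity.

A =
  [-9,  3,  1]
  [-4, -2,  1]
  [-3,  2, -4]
λ = -5: alg = 3, geom = 1

Step 1 — factor the characteristic polynomial to read off the algebraic multiplicities:
  χ_A(x) = (x + 5)^3

Step 2 — compute geometric multiplicities via the rank-nullity identity g(λ) = n − rank(A − λI):
  rank(A − (-5)·I) = 2, so dim ker(A − (-5)·I) = n − 2 = 1

Summary:
  λ = -5: algebraic multiplicity = 3, geometric multiplicity = 1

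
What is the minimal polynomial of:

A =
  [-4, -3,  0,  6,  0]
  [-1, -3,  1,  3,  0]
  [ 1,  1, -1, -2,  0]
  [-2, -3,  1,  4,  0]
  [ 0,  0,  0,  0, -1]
x^3 + 3*x^2 + 3*x + 1

The characteristic polynomial is χ_A(x) = (x + 1)^5, so the eigenvalues are known. The minimal polynomial is
  m_A(x) = Π_λ (x − λ)^{k_λ}
where k_λ is the size of the *largest* Jordan block for λ (equivalently, the smallest k with (A − λI)^k v = 0 for every generalised eigenvector v of λ).

  λ = -1: largest Jordan block has size 3, contributing (x + 1)^3

So m_A(x) = (x + 1)^3 = x^3 + 3*x^2 + 3*x + 1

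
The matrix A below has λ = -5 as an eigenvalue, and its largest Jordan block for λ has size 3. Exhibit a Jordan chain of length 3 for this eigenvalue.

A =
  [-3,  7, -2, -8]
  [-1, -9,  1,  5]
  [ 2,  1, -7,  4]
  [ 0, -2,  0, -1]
A Jordan chain for λ = -5 of length 3:
v_1 = (-7, 4, -1, 2)ᵀ
v_2 = (2, -1, 2, 0)ᵀ
v_3 = (1, 0, 0, 0)ᵀ

Let N = A − (-5)·I. We want v_3 with N^3 v_3 = 0 but N^2 v_3 ≠ 0; then v_{j-1} := N · v_j for j = 3, …, 2.

Pick v_3 = (1, 0, 0, 0)ᵀ.
Then v_2 = N · v_3 = (2, -1, 2, 0)ᵀ.
Then v_1 = N · v_2 = (-7, 4, -1, 2)ᵀ.

Sanity check: (A − (-5)·I) v_1 = (0, 0, 0, 0)ᵀ = 0. ✓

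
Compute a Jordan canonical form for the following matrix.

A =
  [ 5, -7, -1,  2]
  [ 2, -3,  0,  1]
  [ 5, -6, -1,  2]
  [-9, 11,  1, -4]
J_3(-1) ⊕ J_1(0)

The characteristic polynomial is
  det(x·I − A) = x^4 + 3*x^3 + 3*x^2 + x = x*(x + 1)^3

Eigenvalues and multiplicities (the geometric multiplicity of λ is n − rank(A − λI), which equals the number of Jordan blocks for λ):
  λ = -1: algebraic multiplicity = 3, geometric multiplicity = 1
  λ = 0: algebraic multiplicity = 1, geometric multiplicity = 1

Determining the block sizes for each eigenvalue:
  λ = -1: one block (gm = 1), so the single block has size am = 3 → block sizes [3]
  λ = 0: one block (gm = 1), so the single block has size am = 1 → block sizes [1]

Assembling the blocks gives a Jordan form
J =
  [-1,  1,  0, 0]
  [ 0, -1,  1, 0]
  [ 0,  0, -1, 0]
  [ 0,  0,  0, 0]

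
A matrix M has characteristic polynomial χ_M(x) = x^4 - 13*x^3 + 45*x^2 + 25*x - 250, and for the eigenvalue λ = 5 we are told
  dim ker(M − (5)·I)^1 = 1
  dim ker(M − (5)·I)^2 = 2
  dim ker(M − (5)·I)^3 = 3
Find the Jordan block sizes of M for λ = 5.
Block sizes for λ = 5: [3]

From the dimensions of kernels of powers, the number of Jordan blocks of size at least j is d_j − d_{j−1} where d_j = dim ker(N^j) (with d_0 = 0). Computing the differences gives [1, 1, 1].
The number of blocks of size exactly k is (#blocks of size ≥ k) − (#blocks of size ≥ k + 1), so the partition is: 1 block(s) of size 3.
In nonincreasing order the block sizes are [3].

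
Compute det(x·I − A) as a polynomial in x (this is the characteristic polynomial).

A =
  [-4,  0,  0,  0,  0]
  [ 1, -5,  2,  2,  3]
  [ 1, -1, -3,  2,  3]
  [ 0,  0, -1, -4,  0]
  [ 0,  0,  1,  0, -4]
x^5 + 20*x^4 + 160*x^3 + 640*x^2 + 1280*x + 1024

Expanding det(x·I − A) (e.g. by cofactor expansion or by noting that A is similar to its Jordan form J, which has the same characteristic polynomial as A) gives
  χ_A(x) = x^5 + 20*x^4 + 160*x^3 + 640*x^2 + 1280*x + 1024
which factors as (x + 4)^5. The eigenvalues (with algebraic multiplicities) are λ = -4 with multiplicity 5.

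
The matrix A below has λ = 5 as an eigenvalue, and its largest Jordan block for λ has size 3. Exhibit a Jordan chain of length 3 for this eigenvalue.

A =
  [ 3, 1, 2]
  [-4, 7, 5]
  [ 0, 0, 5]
A Jordan chain for λ = 5 of length 3:
v_1 = (1, 2, 0)ᵀ
v_2 = (2, 5, 0)ᵀ
v_3 = (0, 0, 1)ᵀ

Let N = A − (5)·I. We want v_3 with N^3 v_3 = 0 but N^2 v_3 ≠ 0; then v_{j-1} := N · v_j for j = 3, …, 2.

Pick v_3 = (0, 0, 1)ᵀ.
Then v_2 = N · v_3 = (2, 5, 0)ᵀ.
Then v_1 = N · v_2 = (1, 2, 0)ᵀ.

Sanity check: (A − (5)·I) v_1 = (0, 0, 0)ᵀ = 0. ✓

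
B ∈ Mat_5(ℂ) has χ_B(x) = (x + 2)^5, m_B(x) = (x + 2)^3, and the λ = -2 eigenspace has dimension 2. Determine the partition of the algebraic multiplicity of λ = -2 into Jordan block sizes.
Block sizes for λ = -2: [3, 2]

Step 1 — from the characteristic polynomial, algebraic multiplicity of λ = -2 is 5. From dim ker(B − (-2)·I) = 2, there are exactly 2 Jordan blocks for λ = -2.
Step 2 — from the minimal polynomial, the factor (x + 2)^3 tells us the largest block for λ = -2 has size 3.
Step 3 — with total size 5, 2 blocks, and largest block 3, the block sizes (in nonincreasing order) are [3, 2].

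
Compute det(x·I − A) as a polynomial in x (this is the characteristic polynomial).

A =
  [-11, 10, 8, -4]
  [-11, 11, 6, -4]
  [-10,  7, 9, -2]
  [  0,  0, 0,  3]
x^4 - 12*x^3 + 54*x^2 - 108*x + 81

Expanding det(x·I − A) (e.g. by cofactor expansion or by noting that A is similar to its Jordan form J, which has the same characteristic polynomial as A) gives
  χ_A(x) = x^4 - 12*x^3 + 54*x^2 - 108*x + 81
which factors as (x - 3)^4. The eigenvalues (with algebraic multiplicities) are λ = 3 with multiplicity 4.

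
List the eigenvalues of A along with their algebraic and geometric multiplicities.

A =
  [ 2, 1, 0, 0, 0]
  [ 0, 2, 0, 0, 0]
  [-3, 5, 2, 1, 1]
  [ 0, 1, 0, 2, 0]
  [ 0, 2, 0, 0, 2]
λ = 2: alg = 5, geom = 3

Step 1 — factor the characteristic polynomial to read off the algebraic multiplicities:
  χ_A(x) = (x - 2)^5

Step 2 — compute geometric multiplicities via the rank-nullity identity g(λ) = n − rank(A − λI):
  rank(A − (2)·I) = 2, so dim ker(A − (2)·I) = n − 2 = 3

Summary:
  λ = 2: algebraic multiplicity = 5, geometric multiplicity = 3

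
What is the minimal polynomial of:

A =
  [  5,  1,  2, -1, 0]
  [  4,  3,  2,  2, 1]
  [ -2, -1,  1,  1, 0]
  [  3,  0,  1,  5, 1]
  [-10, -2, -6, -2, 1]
x^3 - 9*x^2 + 27*x - 27

The characteristic polynomial is χ_A(x) = (x - 3)^5, so the eigenvalues are known. The minimal polynomial is
  m_A(x) = Π_λ (x − λ)^{k_λ}
where k_λ is the size of the *largest* Jordan block for λ (equivalently, the smallest k with (A − λI)^k v = 0 for every generalised eigenvector v of λ).

  λ = 3: largest Jordan block has size 3, contributing (x − 3)^3

So m_A(x) = (x - 3)^3 = x^3 - 9*x^2 + 27*x - 27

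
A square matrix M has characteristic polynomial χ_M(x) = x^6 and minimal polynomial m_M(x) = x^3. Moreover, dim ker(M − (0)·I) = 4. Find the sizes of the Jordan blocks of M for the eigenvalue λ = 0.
Block sizes for λ = 0: [3, 1, 1, 1]

Step 1 — from the characteristic polynomial, algebraic multiplicity of λ = 0 is 6. From dim ker(M − (0)·I) = 4, there are exactly 4 Jordan blocks for λ = 0.
Step 2 — from the minimal polynomial, the factor (x − 0)^3 tells us the largest block for λ = 0 has size 3.
Step 3 — with total size 6, 4 blocks, and largest block 3, the block sizes (in nonincreasing order) are [3, 1, 1, 1].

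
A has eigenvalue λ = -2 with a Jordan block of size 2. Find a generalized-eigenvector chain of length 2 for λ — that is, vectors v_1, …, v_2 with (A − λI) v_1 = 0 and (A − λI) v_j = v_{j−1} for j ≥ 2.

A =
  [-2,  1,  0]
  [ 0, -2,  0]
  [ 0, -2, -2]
A Jordan chain for λ = -2 of length 2:
v_1 = (1, 0, -2)ᵀ
v_2 = (0, 1, 0)ᵀ

Let N = A − (-2)·I. We want v_2 with N^2 v_2 = 0 but N^1 v_2 ≠ 0; then v_{j-1} := N · v_j for j = 2, …, 2.

Pick v_2 = (0, 1, 0)ᵀ.
Then v_1 = N · v_2 = (1, 0, -2)ᵀ.

Sanity check: (A − (-2)·I) v_1 = (0, 0, 0)ᵀ = 0. ✓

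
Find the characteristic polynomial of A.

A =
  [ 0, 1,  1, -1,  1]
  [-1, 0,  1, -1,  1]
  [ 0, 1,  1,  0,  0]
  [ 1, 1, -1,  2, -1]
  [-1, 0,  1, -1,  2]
x^5 - 5*x^4 + 10*x^3 - 10*x^2 + 5*x - 1

Expanding det(x·I − A) (e.g. by cofactor expansion or by noting that A is similar to its Jordan form J, which has the same characteristic polynomial as A) gives
  χ_A(x) = x^5 - 5*x^4 + 10*x^3 - 10*x^2 + 5*x - 1
which factors as (x - 1)^5. The eigenvalues (with algebraic multiplicities) are λ = 1 with multiplicity 5.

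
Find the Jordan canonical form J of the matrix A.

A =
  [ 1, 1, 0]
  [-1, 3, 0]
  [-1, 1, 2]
J_2(2) ⊕ J_1(2)

The characteristic polynomial is
  det(x·I − A) = x^3 - 6*x^2 + 12*x - 8 = (x - 2)^3

Eigenvalues and multiplicities (the geometric multiplicity of λ is n − rank(A − λI), which equals the number of Jordan blocks for λ):
  λ = 2: algebraic multiplicity = 3, geometric multiplicity = 2

Determining the block sizes for each eigenvalue:
  λ = 2: 2 blocks summing to 3 forces exactly one block of size 2 and the rest size 1 → block sizes [2, 1]

Assembling the blocks gives a Jordan form
J =
  [2, 1, 0]
  [0, 2, 0]
  [0, 0, 2]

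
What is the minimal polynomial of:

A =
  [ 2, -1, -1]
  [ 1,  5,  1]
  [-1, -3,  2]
x^3 - 9*x^2 + 27*x - 27

The characteristic polynomial is χ_A(x) = (x - 3)^3, so the eigenvalues are known. The minimal polynomial is
  m_A(x) = Π_λ (x − λ)^{k_λ}
where k_λ is the size of the *largest* Jordan block for λ (equivalently, the smallest k with (A − λI)^k v = 0 for every generalised eigenvector v of λ).

  λ = 3: largest Jordan block has size 3, contributing (x − 3)^3

So m_A(x) = (x - 3)^3 = x^3 - 9*x^2 + 27*x - 27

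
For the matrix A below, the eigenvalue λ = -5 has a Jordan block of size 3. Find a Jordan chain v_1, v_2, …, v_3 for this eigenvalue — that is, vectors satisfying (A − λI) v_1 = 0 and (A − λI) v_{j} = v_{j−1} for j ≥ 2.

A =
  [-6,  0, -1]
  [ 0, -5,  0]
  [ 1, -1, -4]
A Jordan chain for λ = -5 of length 3:
v_1 = (1, 0, -1)ᵀ
v_2 = (0, 0, -1)ᵀ
v_3 = (0, 1, 0)ᵀ

Let N = A − (-5)·I. We want v_3 with N^3 v_3 = 0 but N^2 v_3 ≠ 0; then v_{j-1} := N · v_j for j = 3, …, 2.

Pick v_3 = (0, 1, 0)ᵀ.
Then v_2 = N · v_3 = (0, 0, -1)ᵀ.
Then v_1 = N · v_2 = (1, 0, -1)ᵀ.

Sanity check: (A − (-5)·I) v_1 = (0, 0, 0)ᵀ = 0. ✓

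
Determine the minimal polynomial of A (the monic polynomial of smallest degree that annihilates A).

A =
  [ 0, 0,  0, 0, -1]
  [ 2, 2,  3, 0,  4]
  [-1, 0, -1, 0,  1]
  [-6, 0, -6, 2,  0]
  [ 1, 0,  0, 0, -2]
x^3 - 3*x - 2

The characteristic polynomial is χ_A(x) = (x - 2)^2*(x + 1)^3, so the eigenvalues are known. The minimal polynomial is
  m_A(x) = Π_λ (x − λ)^{k_λ}
where k_λ is the size of the *largest* Jordan block for λ (equivalently, the smallest k with (A − λI)^k v = 0 for every generalised eigenvector v of λ).

  λ = -1: largest Jordan block has size 2, contributing (x + 1)^2
  λ = 2: largest Jordan block has size 1, contributing (x − 2)

So m_A(x) = (x - 2)*(x + 1)^2 = x^3 - 3*x - 2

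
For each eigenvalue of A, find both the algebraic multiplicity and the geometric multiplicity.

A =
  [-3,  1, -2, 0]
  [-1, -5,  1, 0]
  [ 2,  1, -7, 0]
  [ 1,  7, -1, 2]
λ = -5: alg = 3, geom = 1; λ = 2: alg = 1, geom = 1

Step 1 — factor the characteristic polynomial to read off the algebraic multiplicities:
  χ_A(x) = (x - 2)*(x + 5)^3

Step 2 — compute geometric multiplicities via the rank-nullity identity g(λ) = n − rank(A − λI):
  rank(A − (-5)·I) = 3, so dim ker(A − (-5)·I) = n − 3 = 1
  rank(A − (2)·I) = 3, so dim ker(A − (2)·I) = n − 3 = 1

Summary:
  λ = -5: algebraic multiplicity = 3, geometric multiplicity = 1
  λ = 2: algebraic multiplicity = 1, geometric multiplicity = 1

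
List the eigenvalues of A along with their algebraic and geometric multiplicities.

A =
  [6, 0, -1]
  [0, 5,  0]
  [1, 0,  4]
λ = 5: alg = 3, geom = 2

Step 1 — factor the characteristic polynomial to read off the algebraic multiplicities:
  χ_A(x) = (x - 5)^3

Step 2 — compute geometric multiplicities via the rank-nullity identity g(λ) = n − rank(A − λI):
  rank(A − (5)·I) = 1, so dim ker(A − (5)·I) = n − 1 = 2

Summary:
  λ = 5: algebraic multiplicity = 3, geometric multiplicity = 2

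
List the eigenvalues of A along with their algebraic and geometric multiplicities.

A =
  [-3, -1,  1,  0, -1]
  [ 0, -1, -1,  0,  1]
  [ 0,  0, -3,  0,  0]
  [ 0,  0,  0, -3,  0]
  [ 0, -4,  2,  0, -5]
λ = -3: alg = 5, geom = 3

Step 1 — factor the characteristic polynomial to read off the algebraic multiplicities:
  χ_A(x) = (x + 3)^5

Step 2 — compute geometric multiplicities via the rank-nullity identity g(λ) = n − rank(A − λI):
  rank(A − (-3)·I) = 2, so dim ker(A − (-3)·I) = n − 2 = 3

Summary:
  λ = -3: algebraic multiplicity = 5, geometric multiplicity = 3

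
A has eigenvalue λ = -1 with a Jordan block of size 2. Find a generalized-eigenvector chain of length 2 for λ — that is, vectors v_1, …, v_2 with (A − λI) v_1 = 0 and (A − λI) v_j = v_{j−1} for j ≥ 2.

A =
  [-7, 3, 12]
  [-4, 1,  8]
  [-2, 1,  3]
A Jordan chain for λ = -1 of length 2:
v_1 = (-6, -4, -2)ᵀ
v_2 = (1, 0, 0)ᵀ

Let N = A − (-1)·I. We want v_2 with N^2 v_2 = 0 but N^1 v_2 ≠ 0; then v_{j-1} := N · v_j for j = 2, …, 2.

Pick v_2 = (1, 0, 0)ᵀ.
Then v_1 = N · v_2 = (-6, -4, -2)ᵀ.

Sanity check: (A − (-1)·I) v_1 = (0, 0, 0)ᵀ = 0. ✓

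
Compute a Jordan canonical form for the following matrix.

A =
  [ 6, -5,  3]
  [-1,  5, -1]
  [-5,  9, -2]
J_3(3)

The characteristic polynomial is
  det(x·I − A) = x^3 - 9*x^2 + 27*x - 27 = (x - 3)^3

Eigenvalues and multiplicities (the geometric multiplicity of λ is n − rank(A − λI), which equals the number of Jordan blocks for λ):
  λ = 3: algebraic multiplicity = 3, geometric multiplicity = 1

Determining the block sizes for each eigenvalue:
  λ = 3: one block (gm = 1), so the single block has size am = 3 → block sizes [3]

Assembling the blocks gives a Jordan form
J =
  [3, 1, 0]
  [0, 3, 1]
  [0, 0, 3]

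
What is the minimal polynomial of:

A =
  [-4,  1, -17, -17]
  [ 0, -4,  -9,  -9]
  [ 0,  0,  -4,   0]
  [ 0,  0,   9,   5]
x^3 + 3*x^2 - 24*x - 80

The characteristic polynomial is χ_A(x) = (x - 5)*(x + 4)^3, so the eigenvalues are known. The minimal polynomial is
  m_A(x) = Π_λ (x − λ)^{k_λ}
where k_λ is the size of the *largest* Jordan block for λ (equivalently, the smallest k with (A − λI)^k v = 0 for every generalised eigenvector v of λ).

  λ = -4: largest Jordan block has size 2, contributing (x + 4)^2
  λ = 5: largest Jordan block has size 1, contributing (x − 5)

So m_A(x) = (x - 5)*(x + 4)^2 = x^3 + 3*x^2 - 24*x - 80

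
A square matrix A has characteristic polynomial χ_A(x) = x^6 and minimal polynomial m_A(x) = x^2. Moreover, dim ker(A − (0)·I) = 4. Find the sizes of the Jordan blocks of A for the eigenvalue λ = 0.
Block sizes for λ = 0: [2, 2, 1, 1]

Step 1 — from the characteristic polynomial, algebraic multiplicity of λ = 0 is 6. From dim ker(A − (0)·I) = 4, there are exactly 4 Jordan blocks for λ = 0.
Step 2 — from the minimal polynomial, the factor (x − 0)^2 tells us the largest block for λ = 0 has size 2.
Step 3 — with total size 6, 4 blocks, and largest block 2, the block sizes (in nonincreasing order) are [2, 2, 1, 1].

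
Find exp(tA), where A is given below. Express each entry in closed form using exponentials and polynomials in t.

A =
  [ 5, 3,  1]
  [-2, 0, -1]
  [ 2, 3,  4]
e^{tA} =
  [2*t*exp(3*t) + exp(3*t), 3*t*exp(3*t), t*exp(3*t)]
  [-2*t*exp(3*t), -3*t*exp(3*t) + exp(3*t), -t*exp(3*t)]
  [2*t*exp(3*t), 3*t*exp(3*t), t*exp(3*t) + exp(3*t)]

Strategy: write A = P · J · P⁻¹ where J is a Jordan canonical form, so e^{tA} = P · e^{tJ} · P⁻¹, and e^{tJ} can be computed block-by-block.

A has Jordan form
J =
  [3, 1, 0]
  [0, 3, 0]
  [0, 0, 3]
(up to reordering of blocks).

Per-block formulas:
  For a 1×1 block at λ = 3: exp(t · [3]) = [e^(3t)].
  For a 2×2 Jordan block J_2(3): exp(t · J_2(3)) = e^(3t)·(I + t·N), where N is the 2×2 nilpotent shift.

After assembling e^{tJ} and conjugating by P, we get:

e^{tA} =
  [2*t*exp(3*t) + exp(3*t), 3*t*exp(3*t), t*exp(3*t)]
  [-2*t*exp(3*t), -3*t*exp(3*t) + exp(3*t), -t*exp(3*t)]
  [2*t*exp(3*t), 3*t*exp(3*t), t*exp(3*t) + exp(3*t)]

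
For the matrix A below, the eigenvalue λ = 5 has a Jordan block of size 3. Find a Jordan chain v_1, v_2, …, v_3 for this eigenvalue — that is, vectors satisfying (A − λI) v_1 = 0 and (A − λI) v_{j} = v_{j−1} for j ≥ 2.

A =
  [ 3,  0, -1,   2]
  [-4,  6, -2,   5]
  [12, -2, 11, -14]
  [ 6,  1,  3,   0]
A Jordan chain for λ = 5 of length 3:
v_1 = (4, 10, -28, -10)ᵀ
v_2 = (-2, -4, 12, 6)ᵀ
v_3 = (1, 0, 0, 0)ᵀ

Let N = A − (5)·I. We want v_3 with N^3 v_3 = 0 but N^2 v_3 ≠ 0; then v_{j-1} := N · v_j for j = 3, …, 2.

Pick v_3 = (1, 0, 0, 0)ᵀ.
Then v_2 = N · v_3 = (-2, -4, 12, 6)ᵀ.
Then v_1 = N · v_2 = (4, 10, -28, -10)ᵀ.

Sanity check: (A − (5)·I) v_1 = (0, 0, 0, 0)ᵀ = 0. ✓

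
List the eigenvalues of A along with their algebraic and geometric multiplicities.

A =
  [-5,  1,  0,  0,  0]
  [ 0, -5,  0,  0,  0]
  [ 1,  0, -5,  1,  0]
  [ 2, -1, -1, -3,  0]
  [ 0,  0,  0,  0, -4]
λ = -5: alg = 2, geom = 1; λ = -4: alg = 3, geom = 2

Step 1 — factor the characteristic polynomial to read off the algebraic multiplicities:
  χ_A(x) = (x + 4)^3*(x + 5)^2

Step 2 — compute geometric multiplicities via the rank-nullity identity g(λ) = n − rank(A − λI):
  rank(A − (-5)·I) = 4, so dim ker(A − (-5)·I) = n − 4 = 1
  rank(A − (-4)·I) = 3, so dim ker(A − (-4)·I) = n − 3 = 2

Summary:
  λ = -5: algebraic multiplicity = 2, geometric multiplicity = 1
  λ = -4: algebraic multiplicity = 3, geometric multiplicity = 2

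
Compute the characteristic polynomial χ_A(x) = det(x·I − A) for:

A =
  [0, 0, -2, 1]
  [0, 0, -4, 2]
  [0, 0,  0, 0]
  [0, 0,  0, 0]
x^4

Expanding det(x·I − A) (e.g. by cofactor expansion or by noting that A is similar to its Jordan form J, which has the same characteristic polynomial as A) gives
  χ_A(x) = x^4
which factors as x^4. The eigenvalues (with algebraic multiplicities) are λ = 0 with multiplicity 4.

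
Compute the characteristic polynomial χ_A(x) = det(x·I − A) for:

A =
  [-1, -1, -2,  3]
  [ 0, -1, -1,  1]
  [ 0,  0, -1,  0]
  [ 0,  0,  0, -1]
x^4 + 4*x^3 + 6*x^2 + 4*x + 1

Expanding det(x·I − A) (e.g. by cofactor expansion or by noting that A is similar to its Jordan form J, which has the same characteristic polynomial as A) gives
  χ_A(x) = x^4 + 4*x^3 + 6*x^2 + 4*x + 1
which factors as (x + 1)^4. The eigenvalues (with algebraic multiplicities) are λ = -1 with multiplicity 4.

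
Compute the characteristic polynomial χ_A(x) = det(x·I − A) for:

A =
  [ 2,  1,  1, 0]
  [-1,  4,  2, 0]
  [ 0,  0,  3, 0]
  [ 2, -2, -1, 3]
x^4 - 12*x^3 + 54*x^2 - 108*x + 81

Expanding det(x·I − A) (e.g. by cofactor expansion or by noting that A is similar to its Jordan form J, which has the same characteristic polynomial as A) gives
  χ_A(x) = x^4 - 12*x^3 + 54*x^2 - 108*x + 81
which factors as (x - 3)^4. The eigenvalues (with algebraic multiplicities) are λ = 3 with multiplicity 4.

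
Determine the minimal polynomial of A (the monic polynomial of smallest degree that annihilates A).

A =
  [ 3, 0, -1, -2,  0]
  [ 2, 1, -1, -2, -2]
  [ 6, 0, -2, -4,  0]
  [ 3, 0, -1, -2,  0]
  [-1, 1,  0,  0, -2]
x^2 + x

The characteristic polynomial is χ_A(x) = x^3*(x + 1)^2, so the eigenvalues are known. The minimal polynomial is
  m_A(x) = Π_λ (x − λ)^{k_λ}
where k_λ is the size of the *largest* Jordan block for λ (equivalently, the smallest k with (A − λI)^k v = 0 for every generalised eigenvector v of λ).

  λ = -1: largest Jordan block has size 1, contributing (x + 1)
  λ = 0: largest Jordan block has size 1, contributing (x − 0)

So m_A(x) = x*(x + 1) = x^2 + x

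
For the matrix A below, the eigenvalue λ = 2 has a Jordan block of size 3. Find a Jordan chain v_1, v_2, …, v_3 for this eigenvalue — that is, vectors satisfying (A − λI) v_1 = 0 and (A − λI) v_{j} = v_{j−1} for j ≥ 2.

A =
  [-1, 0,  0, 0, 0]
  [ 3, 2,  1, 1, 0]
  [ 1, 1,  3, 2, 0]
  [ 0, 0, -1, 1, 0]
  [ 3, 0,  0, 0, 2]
A Jordan chain for λ = 2 of length 3:
v_1 = (0, 1, 1, -1, 0)ᵀ
v_2 = (0, 0, 1, 0, 0)ᵀ
v_3 = (0, 1, 0, 0, 0)ᵀ

Let N = A − (2)·I. We want v_3 with N^3 v_3 = 0 but N^2 v_3 ≠ 0; then v_{j-1} := N · v_j for j = 3, …, 2.

Pick v_3 = (0, 1, 0, 0, 0)ᵀ.
Then v_2 = N · v_3 = (0, 0, 1, 0, 0)ᵀ.
Then v_1 = N · v_2 = (0, 1, 1, -1, 0)ᵀ.

Sanity check: (A − (2)·I) v_1 = (0, 0, 0, 0, 0)ᵀ = 0. ✓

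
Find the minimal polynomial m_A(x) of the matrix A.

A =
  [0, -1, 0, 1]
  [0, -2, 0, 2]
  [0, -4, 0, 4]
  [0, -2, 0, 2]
x^2

The characteristic polynomial is χ_A(x) = x^4, so the eigenvalues are known. The minimal polynomial is
  m_A(x) = Π_λ (x − λ)^{k_λ}
where k_λ is the size of the *largest* Jordan block for λ (equivalently, the smallest k with (A − λI)^k v = 0 for every generalised eigenvector v of λ).

  λ = 0: largest Jordan block has size 2, contributing (x − 0)^2

So m_A(x) = x^2 = x^2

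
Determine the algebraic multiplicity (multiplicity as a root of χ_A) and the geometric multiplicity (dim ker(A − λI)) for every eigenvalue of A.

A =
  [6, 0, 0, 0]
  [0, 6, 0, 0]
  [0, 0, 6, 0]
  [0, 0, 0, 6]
λ = 6: alg = 4, geom = 4

Step 1 — factor the characteristic polynomial to read off the algebraic multiplicities:
  χ_A(x) = (x - 6)^4

Step 2 — compute geometric multiplicities via the rank-nullity identity g(λ) = n − rank(A − λI):
  rank(A − (6)·I) = 0, so dim ker(A − (6)·I) = n − 0 = 4

Summary:
  λ = 6: algebraic multiplicity = 4, geometric multiplicity = 4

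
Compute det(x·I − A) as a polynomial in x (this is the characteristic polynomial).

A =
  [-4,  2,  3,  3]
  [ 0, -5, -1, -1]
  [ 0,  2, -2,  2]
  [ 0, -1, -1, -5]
x^4 + 16*x^3 + 96*x^2 + 256*x + 256

Expanding det(x·I − A) (e.g. by cofactor expansion or by noting that A is similar to its Jordan form J, which has the same characteristic polynomial as A) gives
  χ_A(x) = x^4 + 16*x^3 + 96*x^2 + 256*x + 256
which factors as (x + 4)^4. The eigenvalues (with algebraic multiplicities) are λ = -4 with multiplicity 4.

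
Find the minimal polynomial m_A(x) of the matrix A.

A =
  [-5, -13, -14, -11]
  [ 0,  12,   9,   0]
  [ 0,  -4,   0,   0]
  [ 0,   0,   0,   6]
x^3 - 7*x^2 - 24*x + 180

The characteristic polynomial is χ_A(x) = (x - 6)^3*(x + 5), so the eigenvalues are known. The minimal polynomial is
  m_A(x) = Π_λ (x − λ)^{k_λ}
where k_λ is the size of the *largest* Jordan block for λ (equivalently, the smallest k with (A − λI)^k v = 0 for every generalised eigenvector v of λ).

  λ = -5: largest Jordan block has size 1, contributing (x + 5)
  λ = 6: largest Jordan block has size 2, contributing (x − 6)^2

So m_A(x) = (x - 6)^2*(x + 5) = x^3 - 7*x^2 - 24*x + 180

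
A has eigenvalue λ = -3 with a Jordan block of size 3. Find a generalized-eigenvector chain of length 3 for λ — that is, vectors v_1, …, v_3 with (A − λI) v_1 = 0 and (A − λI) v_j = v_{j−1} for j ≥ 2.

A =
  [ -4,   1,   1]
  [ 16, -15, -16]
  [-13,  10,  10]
A Jordan chain for λ = -3 of length 3:
v_1 = (4, 0, 4)ᵀ
v_2 = (-1, 16, -13)ᵀ
v_3 = (1, 0, 0)ᵀ

Let N = A − (-3)·I. We want v_3 with N^3 v_3 = 0 but N^2 v_3 ≠ 0; then v_{j-1} := N · v_j for j = 3, …, 2.

Pick v_3 = (1, 0, 0)ᵀ.
Then v_2 = N · v_3 = (-1, 16, -13)ᵀ.
Then v_1 = N · v_2 = (4, 0, 4)ᵀ.

Sanity check: (A − (-3)·I) v_1 = (0, 0, 0)ᵀ = 0. ✓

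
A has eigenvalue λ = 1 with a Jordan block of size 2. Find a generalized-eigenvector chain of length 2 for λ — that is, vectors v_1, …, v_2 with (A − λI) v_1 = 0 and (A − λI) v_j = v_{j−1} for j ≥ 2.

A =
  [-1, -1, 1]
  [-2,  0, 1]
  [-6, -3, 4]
A Jordan chain for λ = 1 of length 2:
v_1 = (-2, -2, -6)ᵀ
v_2 = (1, 0, 0)ᵀ

Let N = A − (1)·I. We want v_2 with N^2 v_2 = 0 but N^1 v_2 ≠ 0; then v_{j-1} := N · v_j for j = 2, …, 2.

Pick v_2 = (1, 0, 0)ᵀ.
Then v_1 = N · v_2 = (-2, -2, -6)ᵀ.

Sanity check: (A − (1)·I) v_1 = (0, 0, 0)ᵀ = 0. ✓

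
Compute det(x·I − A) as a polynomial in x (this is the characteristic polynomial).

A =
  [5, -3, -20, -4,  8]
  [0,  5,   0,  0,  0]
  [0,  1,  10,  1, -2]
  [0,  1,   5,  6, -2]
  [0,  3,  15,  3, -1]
x^5 - 25*x^4 + 250*x^3 - 1250*x^2 + 3125*x - 3125

Expanding det(x·I − A) (e.g. by cofactor expansion or by noting that A is similar to its Jordan form J, which has the same characteristic polynomial as A) gives
  χ_A(x) = x^5 - 25*x^4 + 250*x^3 - 1250*x^2 + 3125*x - 3125
which factors as (x - 5)^5. The eigenvalues (with algebraic multiplicities) are λ = 5 with multiplicity 5.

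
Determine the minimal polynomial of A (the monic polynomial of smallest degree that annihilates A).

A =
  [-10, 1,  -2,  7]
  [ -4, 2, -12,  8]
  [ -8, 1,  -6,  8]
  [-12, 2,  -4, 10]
x^4 + 4*x^3 - 12*x^2 - 32*x + 64

The characteristic polynomial is χ_A(x) = (x - 2)^2*(x + 4)^2, so the eigenvalues are known. The minimal polynomial is
  m_A(x) = Π_λ (x − λ)^{k_λ}
where k_λ is the size of the *largest* Jordan block for λ (equivalently, the smallest k with (A − λI)^k v = 0 for every generalised eigenvector v of λ).

  λ = -4: largest Jordan block has size 2, contributing (x + 4)^2
  λ = 2: largest Jordan block has size 2, contributing (x − 2)^2

So m_A(x) = (x - 2)^2*(x + 4)^2 = x^4 + 4*x^3 - 12*x^2 - 32*x + 64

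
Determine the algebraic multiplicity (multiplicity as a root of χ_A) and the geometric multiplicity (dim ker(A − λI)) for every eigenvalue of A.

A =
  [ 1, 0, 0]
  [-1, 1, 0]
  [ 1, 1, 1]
λ = 1: alg = 3, geom = 1

Step 1 — factor the characteristic polynomial to read off the algebraic multiplicities:
  χ_A(x) = (x - 1)^3

Step 2 — compute geometric multiplicities via the rank-nullity identity g(λ) = n − rank(A − λI):
  rank(A − (1)·I) = 2, so dim ker(A − (1)·I) = n − 2 = 1

Summary:
  λ = 1: algebraic multiplicity = 3, geometric multiplicity = 1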